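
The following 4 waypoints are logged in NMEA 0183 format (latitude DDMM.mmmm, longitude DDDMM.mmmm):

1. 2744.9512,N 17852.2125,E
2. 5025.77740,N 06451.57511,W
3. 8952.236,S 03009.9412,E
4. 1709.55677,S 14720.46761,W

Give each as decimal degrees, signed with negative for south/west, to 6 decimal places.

1. 27.749187, 178.870208
2. 50.429623, -64.859585
3. -89.870600, 30.165687
4. -17.159280, -147.341127

Point 1:
  Latitude: split at 2 digits → 27° and 44.9512′; 27 + 44.9512/60 = 27.7491867
  N ⇒ keep positive
  λ: split at 3 digits → 178° and 52.2125′; 178 + 52.2125/60 = 178.8702083
  E → positive
Point 2:
  Latitude: split at 2 digits → 50° and 25.7774′; 50 + 25.7774/60 = 50.4296233
  N → positive
  λ: split at 3 digits → 064° and 51.57511′; 64 + 51.57511/60 = 64.8595852
  W → negative
Point 3:
  Lat: split at 2 digits → 89° and 52.236′; 89 + 52.236/60 = 89.8706000
  hemisphere S, so the sign is −
  λ: split at 3 digits → 030° and 9.9412′; 30 + 9.9412/60 = 30.1656867
  E → positive
Point 4:
  Lat: split at 2 digits → 17° and 9.55677′; 17 + 9.55677/60 = 17.1592795
  S ⇒ negate
  Lon: degrees = first 3 digits = 147, minutes = 20.46761; 147 + 20.46761/60 = 147.3411268
  W → negative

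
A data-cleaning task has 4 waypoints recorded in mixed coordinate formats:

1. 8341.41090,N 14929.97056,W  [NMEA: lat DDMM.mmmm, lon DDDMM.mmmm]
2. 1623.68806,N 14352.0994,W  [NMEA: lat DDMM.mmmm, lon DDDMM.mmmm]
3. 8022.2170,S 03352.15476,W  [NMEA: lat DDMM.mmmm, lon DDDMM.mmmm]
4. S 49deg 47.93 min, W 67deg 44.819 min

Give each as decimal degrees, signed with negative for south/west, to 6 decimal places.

1. 83.690182, -149.499509
2. 16.394801, -143.868323
3. -80.370283, -33.869246
4. -49.798833, -67.746983

Point 1:
  φ: degrees = first 2 digits = 83, minutes = 41.4109; 83 + 41.4109/60 = 83.6901817
  N ⇒ keep positive
  Longitude: split at 3 digits → 149° and 29.97056′; 149 + 29.97056/60 = 149.4995093
  W → negative
Point 2:
  Latitude: split at 2 digits → 16° and 23.68806′; 16 + 23.68806/60 = 16.3948010
  N ⇒ keep positive
  Longitude: split at 3 digits → 143° and 52.0994′; 143 + 52.0994/60 = 143.8683233
  W ⇒ negate
Point 3:
  φ: split at 2 digits → 80° and 22.217′; 80 + 22.217/60 = 80.3702833
  S → negative
  Longitude: split at 3 digits → 033° and 52.15476′; 33 + 52.15476/60 = 33.8692460
  W ⇒ negate
Point 4:
  φ: 49 + 47.93/60 = 49.7988333
  hemisphere S, so the sign is −
  Longitude: 67 + 44.819/60 = 67.7469833
  W → negative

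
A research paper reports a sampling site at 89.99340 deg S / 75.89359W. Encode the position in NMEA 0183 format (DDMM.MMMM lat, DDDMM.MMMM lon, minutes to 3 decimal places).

8959.604,S / 07553.615,W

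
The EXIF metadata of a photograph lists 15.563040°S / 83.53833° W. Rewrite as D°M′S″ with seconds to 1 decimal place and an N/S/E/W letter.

Lat: whole degrees 15; 33.78240′ → 33′ and 46.944″
λ: 0.538330° → 32.29980′; 0.29980 × 60 = 17.988″

15°33′46.9″ S, 83°32′18.0″ W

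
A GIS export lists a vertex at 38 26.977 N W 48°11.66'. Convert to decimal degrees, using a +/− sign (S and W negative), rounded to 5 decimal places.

Lat: 38 + 26.977/60 = 38.449617
N → positive
Lon: 48 + 11.66/60 = 48.194333
W → negative

38.44962, -48.19433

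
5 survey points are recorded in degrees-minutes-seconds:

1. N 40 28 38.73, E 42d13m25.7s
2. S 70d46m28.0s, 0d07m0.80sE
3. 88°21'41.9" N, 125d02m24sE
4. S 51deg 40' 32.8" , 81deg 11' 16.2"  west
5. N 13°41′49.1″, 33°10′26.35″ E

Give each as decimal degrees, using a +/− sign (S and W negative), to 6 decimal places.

1. 40.477425, 42.223806
2. -70.774444, 0.116889
3. 88.361639, 125.040000
4. -51.675778, -81.187833
5. 13.696972, 33.173986

Point 1:
  Latitude: 40 + 28/60 + 38.73/3600 = 40.4774250
  N ⇒ keep positive
  Longitude: 42 + 13/60 + 25.7/3600 = 42.2238056
  E ⇒ keep positive
Point 2:
  φ: 70° + 46/60 + 28/3600 = 70 + 0.766667 + 0.007778 = 70.7744444
  S → negative
  Lon: 0° + 7/60 + 0.8/3600 = 0 + 0.116667 + 0.000222 = 0.1168889
  E ⇒ keep positive
Point 3:
  Lat: 88 + 21/60 + 41.9/3600 = 88.3616389
  N → positive
  Longitude: 125° + 2/60 + 24/3600 = 125 + 0.033333 + 0.006667 = 125.0400000
  E ⇒ keep positive
Point 4:
  Lat: 51 + 40/60 + 32.8/3600 = 51.6757778
  S ⇒ negate
  Lon: 11′ + 16.2″ = 11.27000′; 81 + 11.27000/60 = 81.1878333
  W ⇒ negate
Point 5:
  Lat: 41′ + 49.1″ = 41.81833′; 13 + 41.81833/60 = 13.6969722
  N ⇒ keep positive
  Longitude: 33 + 10/60 + 26.35/3600 = 33.1739861
  E ⇒ keep positive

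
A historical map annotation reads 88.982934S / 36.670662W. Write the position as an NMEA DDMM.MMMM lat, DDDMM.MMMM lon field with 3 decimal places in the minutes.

φ: fractional part 0.982934 → 58.97604 minutes
Lon: minutes = (36.670662 − 36) × 60 = 40.23972

8858.976,S / 03640.240,W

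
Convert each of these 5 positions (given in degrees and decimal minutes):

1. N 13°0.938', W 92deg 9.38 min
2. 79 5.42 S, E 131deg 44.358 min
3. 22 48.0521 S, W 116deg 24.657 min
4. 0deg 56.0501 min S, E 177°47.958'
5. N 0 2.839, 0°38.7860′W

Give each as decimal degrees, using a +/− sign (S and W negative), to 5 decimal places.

Point 1:
  Lat: 13 + 0.938/60 = 13.015633
  N → positive
  Lon: 92 + 9.38/60 = 92.156333
  W → negative
Point 2:
  φ: 5.42′ = 0.090333°; total 79.090333
  S → negative
  λ: 131 + 44.358/60 = 131.739300
  E ⇒ keep positive
Point 3:
  Lat: 48.0521′ = 0.800868°; total 22.800868
  S ⇒ negate
  λ: 24.657′ = 0.410950°; total 116.410950
  hemisphere W, so the sign is −
Point 4:
  φ: 0 + 56.0501/60 = 0.934168
  hemisphere S, so the sign is −
  Longitude: 47.958′ = 0.799300°; total 177.799300
  E ⇒ keep positive
Point 5:
  Lat: 2.839′ = 0.047317°; total 0.047317
  N → positive
  Longitude: 0 + 38.786/60 = 0.646433
  hemisphere W, so the sign is −

1. 13.01563, -92.15633
2. -79.09033, 131.73930
3. -22.80087, -116.41095
4. -0.93417, 177.79930
5. 0.04732, -0.64643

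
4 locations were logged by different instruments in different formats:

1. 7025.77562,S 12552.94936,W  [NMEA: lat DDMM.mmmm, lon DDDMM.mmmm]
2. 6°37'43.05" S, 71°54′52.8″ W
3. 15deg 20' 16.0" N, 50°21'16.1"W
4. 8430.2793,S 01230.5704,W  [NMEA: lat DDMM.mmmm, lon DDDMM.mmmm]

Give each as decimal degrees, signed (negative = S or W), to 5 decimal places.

Point 1:
  φ: split at 2 digits → 70° and 25.77562′; 70 + 25.77562/60 = 70.429594
  S → negative
  Longitude: split at 3 digits → 125° and 52.94936′; 125 + 52.94936/60 = 125.882489
  hemisphere W, so the sign is −
Point 2:
  Latitude: 37′ + 43.05″ = 37.71750′; 6 + 37.71750/60 = 6.628625
  S → negative
  λ: 71° + 54/60 + 52.8/3600 = 71 + 0.900000 + 0.014667 = 71.914667
  W ⇒ negate
Point 3:
  Latitude: 15° + 20/60 + 16/3600 = 15 + 0.333333 + 0.004444 = 15.337778
  N → positive
  Lon: 50° + 21/60 + 16.1/3600 = 50 + 0.350000 + 0.004472 = 50.354472
  W → negative
Point 4:
  φ: split at 2 digits → 84° and 30.2793′; 84 + 30.2793/60 = 84.504655
  S → negative
  Longitude: split at 3 digits → 012° and 30.5704′; 12 + 30.5704/60 = 12.509507
  W → negative

1. -70.42959, -125.88249
2. -6.62863, -71.91467
3. 15.33778, -50.35447
4. -84.50466, -12.50951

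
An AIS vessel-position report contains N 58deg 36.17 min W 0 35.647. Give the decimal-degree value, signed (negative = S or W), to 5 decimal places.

58.60283, -0.59412

Lat: 36.17′ = 0.602833°; total 58.602833
N → positive
Lon: 35.647′ = 0.594117°; total 0.594117
W → negative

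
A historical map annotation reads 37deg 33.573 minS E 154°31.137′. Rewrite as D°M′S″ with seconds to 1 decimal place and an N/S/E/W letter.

37°33′34.4″ S, 154°31′8.2″ E

Lat: 33.57300′ → 33′ and 0.57300 × 60 = 34.380″
Lon: 31.13700′ → 31′ and 0.13700 × 60 = 8.220″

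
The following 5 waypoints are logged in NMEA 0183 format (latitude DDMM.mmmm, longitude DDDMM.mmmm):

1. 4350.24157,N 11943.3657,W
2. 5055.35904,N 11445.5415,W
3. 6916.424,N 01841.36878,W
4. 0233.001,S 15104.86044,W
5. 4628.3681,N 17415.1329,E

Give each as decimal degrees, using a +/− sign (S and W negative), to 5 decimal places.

1. 43.83736, -119.72276
2. 50.92265, -114.75903
3. 69.27373, -18.68948
4. -2.55002, -151.08101
5. 46.47280, 174.25222

Point 1:
  φ: split at 2 digits → 43° and 50.24157′; 43 + 50.24157/60 = 43.837360
  N → positive
  λ: split at 3 digits → 119° and 43.3657′; 119 + 43.3657/60 = 119.722762
  W → negative
Point 2:
  φ: split at 2 digits → 50° and 55.35904′; 50 + 55.35904/60 = 50.922651
  N ⇒ keep positive
  λ: degrees = first 3 digits = 114, minutes = 45.5415; 114 + 45.5415/60 = 114.759025
  hemisphere W, so the sign is −
Point 3:
  Latitude: degrees = first 2 digits = 69, minutes = 16.424; 69 + 16.424/60 = 69.273733
  N ⇒ keep positive
  λ: degrees = first 3 digits = 18, minutes = 41.36878; 18 + 41.36878/60 = 18.689480
  hemisphere W, so the sign is −
Point 4:
  Lat: split at 2 digits → 02° and 33.001′; 2 + 33.001/60 = 2.550017
  S → negative
  Lon: split at 3 digits → 151° and 4.86044′; 151 + 4.86044/60 = 151.081007
  W → negative
Point 5:
  Latitude: degrees = first 2 digits = 46, minutes = 28.3681; 46 + 28.3681/60 = 46.472802
  N ⇒ keep positive
  Longitude: degrees = first 3 digits = 174, minutes = 15.1329; 174 + 15.1329/60 = 174.252215
  E → positive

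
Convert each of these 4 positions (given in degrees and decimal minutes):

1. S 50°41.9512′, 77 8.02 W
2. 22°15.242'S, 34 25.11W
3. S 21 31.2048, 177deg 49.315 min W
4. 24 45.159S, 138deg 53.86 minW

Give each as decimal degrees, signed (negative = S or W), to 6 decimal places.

1. -50.699187, -77.133667
2. -22.254033, -34.418500
3. -21.520080, -177.821917
4. -24.752650, -138.897667

Point 1:
  Latitude: 41.9512′ = 0.699187°; total 50.6991867
  hemisphere S, so the sign is −
  Longitude: 8.02′ = 0.133667°; total 77.1336667
  W → negative
Point 2:
  Latitude: 15.242′ = 0.254033°; total 22.2540333
  S ⇒ negate
  Lon: 34 + 25.11/60 = 34.4185000
  W → negative
Point 3:
  φ: 21 + 31.2048/60 = 21.5200800
  hemisphere S, so the sign is −
  λ: 49.315′ = 0.821917°; total 177.8219167
  hemisphere W, so the sign is −
Point 4:
  Latitude: 24 + 45.159/60 = 24.7526500
  S ⇒ negate
  Longitude: 138 + 53.86/60 = 138.8976667
  hemisphere W, so the sign is −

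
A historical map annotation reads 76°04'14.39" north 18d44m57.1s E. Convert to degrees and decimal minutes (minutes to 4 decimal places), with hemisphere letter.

76° 4.2398′ N, 18° 44.9517′ E

Latitude: seconds/60 = 0.23983; minutes = 4 + 0.23983 = 4.239833
Lon: seconds/60 = 0.95167; minutes = 44 + 0.95167 = 44.951667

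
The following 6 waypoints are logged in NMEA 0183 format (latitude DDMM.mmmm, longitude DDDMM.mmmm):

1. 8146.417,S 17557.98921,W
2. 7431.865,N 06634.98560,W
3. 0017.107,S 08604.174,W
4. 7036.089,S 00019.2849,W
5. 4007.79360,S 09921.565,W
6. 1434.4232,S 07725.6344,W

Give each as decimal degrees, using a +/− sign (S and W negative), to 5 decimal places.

1. -81.77362, -175.96649
2. 74.53108, -66.58309
3. -0.28512, -86.06957
4. -70.60148, -0.32142
5. -40.12989, -99.35942
6. -14.57372, -77.42724

Point 1:
  Latitude: degrees = first 2 digits = 81, minutes = 46.417; 81 + 46.417/60 = 81.773617
  hemisphere S, so the sign is −
  λ: split at 3 digits → 175° and 57.98921′; 175 + 57.98921/60 = 175.966487
  hemisphere W, so the sign is −
Point 2:
  Lat: split at 2 digits → 74° and 31.865′; 74 + 31.865/60 = 74.531083
  N → positive
  Lon: split at 3 digits → 066° and 34.9856′; 66 + 34.9856/60 = 66.583093
  W → negative
Point 3:
  Lat: degrees = first 2 digits = 0, minutes = 17.107; 0 + 17.107/60 = 0.285117
  S → negative
  λ: split at 3 digits → 086° and 4.174′; 86 + 4.174/60 = 86.069567
  hemisphere W, so the sign is −
Point 4:
  φ: split at 2 digits → 70° and 36.089′; 70 + 36.089/60 = 70.601483
  hemisphere S, so the sign is −
  Lon: split at 3 digits → 000° and 19.2849′; 0 + 19.2849/60 = 0.321415
  W ⇒ negate
Point 5:
  Lat: degrees = first 2 digits = 40, minutes = 7.7936; 40 + 7.7936/60 = 40.129893
  hemisphere S, so the sign is −
  Lon: degrees = first 3 digits = 99, minutes = 21.565; 99 + 21.565/60 = 99.359417
  W ⇒ negate
Point 6:
  φ: degrees = first 2 digits = 14, minutes = 34.4232; 14 + 34.4232/60 = 14.573720
  S ⇒ negate
  Lon: degrees = first 3 digits = 77, minutes = 25.6344; 77 + 25.6344/60 = 77.427240
  hemisphere W, so the sign is −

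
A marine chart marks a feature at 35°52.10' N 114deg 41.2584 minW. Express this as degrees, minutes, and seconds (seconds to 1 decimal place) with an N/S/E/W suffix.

Latitude: 52.10000′ → 52′ and 0.10000 × 60 = 6.000″
Lon: fractional minutes 0.25840 × 60 = 15.504″

35°52′6.0″ N, 114°41′15.5″ W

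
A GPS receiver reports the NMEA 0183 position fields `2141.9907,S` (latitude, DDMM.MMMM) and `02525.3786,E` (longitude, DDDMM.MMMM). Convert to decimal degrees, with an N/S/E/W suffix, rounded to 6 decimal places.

Latitude: split at 2 digits → 21° and 41.9907′; 21 + 41.9907/60 = 21.6998450
Lon: split at 3 digits → 025° and 25.3786′; 25 + 25.3786/60 = 25.4229767

21.699845° S, 25.422977° E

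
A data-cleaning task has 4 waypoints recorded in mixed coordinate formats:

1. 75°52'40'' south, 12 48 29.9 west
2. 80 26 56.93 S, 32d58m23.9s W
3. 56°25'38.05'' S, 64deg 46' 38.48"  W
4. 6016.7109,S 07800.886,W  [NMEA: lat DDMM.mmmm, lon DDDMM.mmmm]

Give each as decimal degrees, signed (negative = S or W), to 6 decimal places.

1. -75.877778, -12.808306
2. -80.449147, -32.973306
3. -56.427236, -64.777356
4. -60.278515, -78.014767

Point 1:
  Latitude: 75 + 52/60 + 40/3600 = 75.8777778
  hemisphere S, so the sign is −
  Lon: 12° + 48/60 + 29.9/3600 = 12 + 0.800000 + 0.008306 = 12.8083056
  W ⇒ negate
Point 2:
  φ: 80 + 26/60 + 56.93/3600 = 80.4491472
  hemisphere S, so the sign is −
  Longitude: 32° + 58/60 + 23.9/3600 = 32 + 0.966667 + 0.006639 = 32.9733056
  W → negative
Point 3:
  Lat: 25′ + 38.05″ = 25.63417′; 56 + 25.63417/60 = 56.4272361
  S → negative
  Longitude: 64° + 46/60 + 38.48/3600 = 64 + 0.766667 + 0.010689 = 64.7773556
  W ⇒ negate
Point 4:
  Lat: split at 2 digits → 60° and 16.7109′; 60 + 16.7109/60 = 60.2785150
  hemisphere S, so the sign is −
  Lon: split at 3 digits → 078° and 0.886′; 78 + 0.886/60 = 78.0147667
  W ⇒ negate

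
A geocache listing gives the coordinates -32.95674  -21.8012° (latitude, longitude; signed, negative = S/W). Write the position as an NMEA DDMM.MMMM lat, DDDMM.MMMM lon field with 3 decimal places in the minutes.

Latitude is negative → S; |value| = 32.956740
Latitude: minutes = (32.956740 − 32) × 60 = 57.40440
Longitude is negative → W; |value| = 21.801200
Lon: minutes = (21.801200 − 21) × 60 = 48.07200

3257.404,S / 02148.072,W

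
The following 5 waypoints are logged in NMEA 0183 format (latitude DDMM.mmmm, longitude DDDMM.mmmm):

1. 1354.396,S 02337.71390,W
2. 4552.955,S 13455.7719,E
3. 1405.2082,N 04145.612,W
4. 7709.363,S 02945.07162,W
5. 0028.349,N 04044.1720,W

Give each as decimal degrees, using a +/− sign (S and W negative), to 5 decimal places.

Point 1:
  Latitude: degrees = first 2 digits = 13, minutes = 54.396; 13 + 54.396/60 = 13.906600
  S ⇒ negate
  λ: degrees = first 3 digits = 23, minutes = 37.7139; 23 + 37.7139/60 = 23.628565
  hemisphere W, so the sign is −
Point 2:
  Lat: degrees = first 2 digits = 45, minutes = 52.955; 45 + 52.955/60 = 45.882583
  hemisphere S, so the sign is −
  λ: degrees = first 3 digits = 134, minutes = 55.7719; 134 + 55.7719/60 = 134.929532
  E → positive
Point 3:
  φ: degrees = first 2 digits = 14, minutes = 5.2082; 14 + 5.2082/60 = 14.086803
  N ⇒ keep positive
  λ: split at 3 digits → 041° and 45.612′; 41 + 45.612/60 = 41.760200
  hemisphere W, so the sign is −
Point 4:
  Latitude: split at 2 digits → 77° and 9.363′; 77 + 9.363/60 = 77.156050
  S → negative
  Lon: split at 3 digits → 029° and 45.07162′; 29 + 45.07162/60 = 29.751194
  hemisphere W, so the sign is −
Point 5:
  φ: degrees = first 2 digits = 0, minutes = 28.349; 0 + 28.349/60 = 0.472483
  N → positive
  Longitude: degrees = first 3 digits = 40, minutes = 44.172; 40 + 44.172/60 = 40.736200
  hemisphere W, so the sign is −

1. -13.90660, -23.62857
2. -45.88258, 134.92953
3. 14.08680, -41.76020
4. -77.15605, -29.75119
5. 0.47248, -40.73620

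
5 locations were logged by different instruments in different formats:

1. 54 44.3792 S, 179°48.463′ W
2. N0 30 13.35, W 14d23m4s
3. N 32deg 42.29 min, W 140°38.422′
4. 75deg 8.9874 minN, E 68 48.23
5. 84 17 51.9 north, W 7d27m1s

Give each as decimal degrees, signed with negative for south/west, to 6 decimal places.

Point 1:
  Lat: 44.3792′ = 0.739653°; total 54.7396533
  S ⇒ negate
  λ: 179 + 48.463/60 = 179.8077167
  W ⇒ negate
Point 2:
  Latitude: 0 + 30/60 + 13.35/3600 = 0.5037083
  N → positive
  Longitude: 14 + 23/60 + 4/3600 = 14.3844444
  W → negative
Point 3:
  Latitude: 42.29′ = 0.704833°; total 32.7048333
  N → positive
  λ: 38.422′ = 0.640367°; total 140.6403667
  W → negative
Point 4:
  Lat: 8.9874′ = 0.149790°; total 75.1497900
  N → positive
  Lon: 68 + 48.23/60 = 68.8038333
  E → positive
Point 5:
  Latitude: 17′ + 51.9″ = 17.86500′; 84 + 17.86500/60 = 84.2977500
  N ⇒ keep positive
  Lon: 7 + 27/60 + 1/3600 = 7.4502778
  hemisphere W, so the sign is −

1. -54.739653, -179.807717
2. 0.503708, -14.384444
3. 32.704833, -140.640367
4. 75.149790, 68.803833
5. 84.297750, -7.450278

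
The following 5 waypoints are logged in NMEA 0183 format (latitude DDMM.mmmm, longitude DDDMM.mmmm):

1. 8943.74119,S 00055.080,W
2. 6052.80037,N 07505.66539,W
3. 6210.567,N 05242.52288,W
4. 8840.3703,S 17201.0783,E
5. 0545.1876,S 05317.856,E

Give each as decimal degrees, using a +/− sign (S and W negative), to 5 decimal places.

Point 1:
  φ: split at 2 digits → 89° and 43.74119′; 89 + 43.74119/60 = 89.729020
  S ⇒ negate
  Lon: degrees = first 3 digits = 0, minutes = 55.08; 0 + 55.08/60 = 0.918000
  W ⇒ negate
Point 2:
  Latitude: degrees = first 2 digits = 60, minutes = 52.80037; 60 + 52.80037/60 = 60.880006
  N → positive
  Lon: split at 3 digits → 075° and 5.66539′; 75 + 5.66539/60 = 75.094423
  W → negative
Point 3:
  Lat: degrees = first 2 digits = 62, minutes = 10.567; 62 + 10.567/60 = 62.176117
  N ⇒ keep positive
  λ: degrees = first 3 digits = 52, minutes = 42.52288; 52 + 42.52288/60 = 52.708715
  hemisphere W, so the sign is −
Point 4:
  Latitude: split at 2 digits → 88° and 40.3703′; 88 + 40.3703/60 = 88.672838
  S → negative
  λ: split at 3 digits → 172° and 1.0783′; 172 + 1.0783/60 = 172.017972
  E ⇒ keep positive
Point 5:
  Lat: split at 2 digits → 05° and 45.1876′; 5 + 45.1876/60 = 5.753127
  S → negative
  λ: split at 3 digits → 053° and 17.856′; 53 + 17.856/60 = 53.297600
  E → positive

1. -89.72902, -0.91800
2. 60.88001, -75.09442
3. 62.17612, -52.70871
4. -88.67284, 172.01797
5. -5.75313, 53.29760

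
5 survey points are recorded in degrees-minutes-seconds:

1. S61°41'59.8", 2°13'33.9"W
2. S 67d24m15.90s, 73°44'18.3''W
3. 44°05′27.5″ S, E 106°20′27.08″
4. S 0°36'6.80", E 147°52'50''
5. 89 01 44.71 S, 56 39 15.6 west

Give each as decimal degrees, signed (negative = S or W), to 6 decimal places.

1. -61.699944, -2.226083
2. -67.404417, -73.738417
3. -44.090972, 106.340856
4. -0.601889, 147.880556
5. -89.029086, -56.654333

Point 1:
  Latitude: 41′ + 59.8″ = 41.99667′; 61 + 41.99667/60 = 61.6999444
  S → negative
  Longitude: 13′ + 33.9″ = 13.56500′; 2 + 13.56500/60 = 2.2260833
  W → negative
Point 2:
  Latitude: 24′ + 15.9″ = 24.26500′; 67 + 24.26500/60 = 67.4044167
  S → negative
  λ: 73 + 44/60 + 18.3/3600 = 73.7384167
  hemisphere W, so the sign is −
Point 3:
  Latitude: 44° + 5/60 + 27.5/3600 = 44 + 0.083333 + 0.007639 = 44.0909722
  S → negative
  Lon: 20′ + 27.08″ = 20.45133′; 106 + 20.45133/60 = 106.3408556
  E → positive
Point 4:
  Latitude: 0 + 36/60 + 6.8/3600 = 0.6018889
  hemisphere S, so the sign is −
  Longitude: 147 + 52/60 + 50/3600 = 147.8805556
  E ⇒ keep positive
Point 5:
  φ: 89 + 1/60 + 44.71/3600 = 89.0290861
  hemisphere S, so the sign is −
  Lon: 56° + 39/60 + 15.6/3600 = 56 + 0.650000 + 0.004333 = 56.6543333
  hemisphere W, so the sign is −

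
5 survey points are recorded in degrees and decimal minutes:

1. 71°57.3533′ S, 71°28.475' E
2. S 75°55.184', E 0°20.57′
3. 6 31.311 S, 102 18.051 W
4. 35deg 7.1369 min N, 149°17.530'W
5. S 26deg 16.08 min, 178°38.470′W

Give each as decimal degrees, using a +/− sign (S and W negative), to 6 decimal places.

Point 1:
  Latitude: 71 + 57.3533/60 = 71.9558883
  S ⇒ negate
  Lon: 71 + 28.475/60 = 71.4745833
  E → positive
Point 2:
  φ: 55.184′ = 0.919733°; total 75.9197333
  hemisphere S, so the sign is −
  λ: 0 + 20.57/60 = 0.3428333
  E ⇒ keep positive
Point 3:
  φ: 31.311′ = 0.521850°; total 6.5218500
  hemisphere S, so the sign is −
  Longitude: 102 + 18.051/60 = 102.3008500
  W → negative
Point 4:
  Lat: 35 + 7.1369/60 = 35.1189483
  N ⇒ keep positive
  Lon: 17.53′ = 0.292167°; total 149.2921667
  hemisphere W, so the sign is −
Point 5:
  Latitude: 26 + 16.08/60 = 26.2680000
  hemisphere S, so the sign is −
  Lon: 38.47′ = 0.641167°; total 178.6411667
  W → negative

1. -71.955888, 71.474583
2. -75.919733, 0.342833
3. -6.521850, -102.300850
4. 35.118948, -149.292167
5. -26.268000, -178.641167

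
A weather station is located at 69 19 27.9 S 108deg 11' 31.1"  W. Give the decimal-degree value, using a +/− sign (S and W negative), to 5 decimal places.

-69.32442, -108.19197

Lat: 69 + 19/60 + 27.9/3600 = 69.324417
S → negative
λ: 11′ + 31.1″ = 11.51833′; 108 + 11.51833/60 = 108.191972
W ⇒ negate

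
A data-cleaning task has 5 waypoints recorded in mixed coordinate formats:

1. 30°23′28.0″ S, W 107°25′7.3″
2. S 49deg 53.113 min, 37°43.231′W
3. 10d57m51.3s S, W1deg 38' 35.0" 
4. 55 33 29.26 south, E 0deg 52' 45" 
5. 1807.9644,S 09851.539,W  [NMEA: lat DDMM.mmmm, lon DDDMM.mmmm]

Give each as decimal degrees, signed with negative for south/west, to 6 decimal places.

1. -30.391111, -107.418694
2. -49.885217, -37.720517
3. -10.964250, -1.643056
4. -55.558128, 0.879167
5. -18.132740, -98.858983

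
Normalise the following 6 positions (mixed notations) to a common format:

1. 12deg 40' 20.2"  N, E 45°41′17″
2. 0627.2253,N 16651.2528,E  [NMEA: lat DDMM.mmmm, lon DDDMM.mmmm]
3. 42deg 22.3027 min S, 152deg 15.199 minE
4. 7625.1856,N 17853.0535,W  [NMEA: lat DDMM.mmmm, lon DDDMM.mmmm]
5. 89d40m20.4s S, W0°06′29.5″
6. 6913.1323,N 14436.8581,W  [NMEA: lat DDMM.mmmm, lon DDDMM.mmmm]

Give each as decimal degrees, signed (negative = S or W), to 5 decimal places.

1. 12.67228, 45.68806
2. 6.45376, 166.85421
3. -42.37171, 152.25332
4. 76.41976, -178.88423
5. -89.67233, -0.10819
6. 69.21887, -144.61430

Point 1:
  Lat: 12° + 40/60 + 20.2/3600 = 12 + 0.666667 + 0.005611 = 12.672278
  N → positive
  λ: 45 + 41/60 + 17/3600 = 45.688056
  E → positive
Point 2:
  φ: degrees = first 2 digits = 6, minutes = 27.2253; 6 + 27.2253/60 = 6.453755
  N → positive
  Lon: degrees = first 3 digits = 166, minutes = 51.2528; 166 + 51.2528/60 = 166.854213
  E ⇒ keep positive
Point 3:
  φ: 42 + 22.3027/60 = 42.371712
  S → negative
  λ: 152 + 15.199/60 = 152.253317
  E ⇒ keep positive
Point 4:
  Latitude: split at 2 digits → 76° and 25.1856′; 76 + 25.1856/60 = 76.419760
  N ⇒ keep positive
  λ: degrees = first 3 digits = 178, minutes = 53.0535; 178 + 53.0535/60 = 178.884225
  W → negative
Point 5:
  Latitude: 89° + 40/60 + 20.4/3600 = 89 + 0.666667 + 0.005667 = 89.672333
  S → negative
  Longitude: 0 + 6/60 + 29.5/3600 = 0.108194
  hemisphere W, so the sign is −
Point 6:
  φ: split at 2 digits → 69° and 13.1323′; 69 + 13.1323/60 = 69.218872
  N ⇒ keep positive
  Lon: degrees = first 3 digits = 144, minutes = 36.8581; 144 + 36.8581/60 = 144.614302
  W ⇒ negate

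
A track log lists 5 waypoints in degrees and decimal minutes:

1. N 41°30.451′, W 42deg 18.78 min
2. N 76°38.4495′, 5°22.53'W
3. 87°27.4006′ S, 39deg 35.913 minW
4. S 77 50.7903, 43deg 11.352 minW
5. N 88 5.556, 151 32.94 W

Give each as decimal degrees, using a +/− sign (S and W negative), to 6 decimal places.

1. 41.507517, -42.313000
2. 76.640825, -5.375500
3. -87.456677, -39.598550
4. -77.846505, -43.189200
5. 88.092600, -151.549000

Point 1:
  φ: 41 + 30.451/60 = 41.5075167
  N → positive
  Lon: 18.78′ = 0.313000°; total 42.3130000
  W → negative
Point 2:
  Latitude: 76 + 38.4495/60 = 76.6408250
  N → positive
  Longitude: 22.53′ = 0.375500°; total 5.3755000
  hemisphere W, so the sign is −
Point 3:
  Lat: 27.4006′ = 0.456677°; total 87.4566767
  S → negative
  Lon: 35.913′ = 0.598550°; total 39.5985500
  W ⇒ negate
Point 4:
  φ: 77 + 50.7903/60 = 77.8465050
  S → negative
  Longitude: 11.352′ = 0.189200°; total 43.1892000
  W ⇒ negate
Point 5:
  Latitude: 88 + 5.556/60 = 88.0926000
  N → positive
  Longitude: 151 + 32.94/60 = 151.5490000
  W ⇒ negate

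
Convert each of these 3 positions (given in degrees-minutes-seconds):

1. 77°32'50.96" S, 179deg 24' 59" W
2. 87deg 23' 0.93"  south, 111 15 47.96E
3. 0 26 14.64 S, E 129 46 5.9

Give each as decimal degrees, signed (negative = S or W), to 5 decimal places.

Point 1:
  Lat: 77° + 32/60 + 50.96/3600 = 77 + 0.533333 + 0.014156 = 77.547489
  S → negative
  λ: 24′ + 59″ = 24.98333′; 179 + 24.98333/60 = 179.416389
  hemisphere W, so the sign is −
Point 2:
  φ: 87° + 23/60 + 0.93/3600 = 87 + 0.383333 + 0.000258 = 87.383592
  hemisphere S, so the sign is −
  λ: 111 + 15/60 + 47.96/3600 = 111.263322
  E ⇒ keep positive
Point 3:
  Lat: 0° + 26/60 + 14.64/3600 = 0 + 0.433333 + 0.004067 = 0.437400
  hemisphere S, so the sign is −
  Lon: 129 + 46/60 + 5.9/3600 = 129.768306
  E → positive

1. -77.54749, -179.41639
2. -87.38359, 111.26332
3. -0.43740, 129.76831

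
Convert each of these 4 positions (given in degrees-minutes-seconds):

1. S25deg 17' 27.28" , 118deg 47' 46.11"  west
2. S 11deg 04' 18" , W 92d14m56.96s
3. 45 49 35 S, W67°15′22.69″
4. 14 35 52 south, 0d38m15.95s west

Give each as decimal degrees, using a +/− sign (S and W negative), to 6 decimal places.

Point 1:
  φ: 25 + 17/60 + 27.28/3600 = 25.2909111
  hemisphere S, so the sign is −
  Longitude: 118 + 47/60 + 46.11/3600 = 118.7961417
  W ⇒ negate
Point 2:
  Lat: 11 + 4/60 + 18/3600 = 11.0716667
  hemisphere S, so the sign is −
  Longitude: 92° + 14/60 + 56.96/3600 = 92 + 0.233333 + 0.015822 = 92.2491556
  W ⇒ negate
Point 3:
  Lat: 45 + 49/60 + 35/3600 = 45.8263889
  hemisphere S, so the sign is −
  λ: 67 + 15/60 + 22.69/3600 = 67.2563028
  W → negative
Point 4:
  φ: 14° + 35/60 + 52/3600 = 14 + 0.583333 + 0.014444 = 14.5977778
  S ⇒ negate
  Longitude: 0 + 38/60 + 15.95/3600 = 0.6377639
  W ⇒ negate

1. -25.290911, -118.796142
2. -11.071667, -92.249156
3. -45.826389, -67.256303
4. -14.597778, -0.637764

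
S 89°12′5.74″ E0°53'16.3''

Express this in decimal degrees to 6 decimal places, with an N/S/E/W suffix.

89.201594° S, 0.887861° E

φ: 89° + 12/60 + 5.74/3600 = 89 + 0.200000 + 0.001594 = 89.2015944
Lon: 0 + 53/60 + 16.3/3600 = 0.8878611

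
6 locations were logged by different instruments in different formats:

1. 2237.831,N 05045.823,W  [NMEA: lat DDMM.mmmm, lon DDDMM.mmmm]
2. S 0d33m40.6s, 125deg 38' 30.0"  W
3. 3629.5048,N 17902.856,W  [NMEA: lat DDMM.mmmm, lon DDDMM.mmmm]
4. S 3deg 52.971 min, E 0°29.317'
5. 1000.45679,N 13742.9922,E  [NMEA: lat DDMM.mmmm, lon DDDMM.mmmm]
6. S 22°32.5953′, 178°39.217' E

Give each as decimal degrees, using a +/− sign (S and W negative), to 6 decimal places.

1. 22.630517, -50.763717
2. -0.561278, -125.641667
3. 36.491747, -179.047600
4. -3.882850, 0.488617
5. 10.007613, 137.716537
6. -22.543255, 178.653617

Point 1:
  Lat: degrees = first 2 digits = 22, minutes = 37.831; 22 + 37.831/60 = 22.6305167
  N → positive
  Longitude: split at 3 digits → 050° and 45.823′; 50 + 45.823/60 = 50.7637167
  W → negative
Point 2:
  Latitude: 33′ + 40.6″ = 33.67667′; 0 + 33.67667/60 = 0.5612778
  hemisphere S, so the sign is −
  λ: 125 + 38/60 + 30/3600 = 125.6416667
  W → negative
Point 3:
  Latitude: degrees = first 2 digits = 36, minutes = 29.5048; 36 + 29.5048/60 = 36.4917467
  N → positive
  λ: split at 3 digits → 179° and 2.856′; 179 + 2.856/60 = 179.0476000
  hemisphere W, so the sign is −
Point 4:
  Latitude: 52.971′ = 0.882850°; total 3.8828500
  S → negative
  Lon: 29.317′ = 0.488617°; total 0.4886167
  E → positive
Point 5:
  φ: split at 2 digits → 10° and 0.45679′; 10 + 0.45679/60 = 10.0076132
  N ⇒ keep positive
  Longitude: split at 3 digits → 137° and 42.9922′; 137 + 42.9922/60 = 137.7165367
  E ⇒ keep positive
Point 6:
  φ: 32.5953′ = 0.543255°; total 22.5432550
  S ⇒ negate
  Lon: 39.217′ = 0.653617°; total 178.6536167
  E ⇒ keep positive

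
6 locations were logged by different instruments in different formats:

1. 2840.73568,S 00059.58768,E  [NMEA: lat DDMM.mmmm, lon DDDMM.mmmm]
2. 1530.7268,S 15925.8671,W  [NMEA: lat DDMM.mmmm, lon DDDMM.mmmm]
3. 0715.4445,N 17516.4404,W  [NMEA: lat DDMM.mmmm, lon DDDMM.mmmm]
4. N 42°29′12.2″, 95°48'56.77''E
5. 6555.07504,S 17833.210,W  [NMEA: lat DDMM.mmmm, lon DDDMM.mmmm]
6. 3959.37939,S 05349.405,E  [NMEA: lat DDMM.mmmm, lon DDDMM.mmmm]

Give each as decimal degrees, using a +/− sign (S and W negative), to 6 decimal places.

1. -28.678928, 0.993128
2. -15.512113, -159.431118
3. 7.257408, -175.274007
4. 42.486722, 95.815769
5. -65.917917, -178.553500
6. -39.989657, 53.823417

Point 1:
  Lat: degrees = first 2 digits = 28, minutes = 40.73568; 28 + 40.73568/60 = 28.6789280
  S ⇒ negate
  Longitude: degrees = first 3 digits = 0, minutes = 59.58768; 0 + 59.58768/60 = 0.9931280
  E ⇒ keep positive
Point 2:
  Lat: degrees = first 2 digits = 15, minutes = 30.7268; 15 + 30.7268/60 = 15.5121133
  hemisphere S, so the sign is −
  Lon: degrees = first 3 digits = 159, minutes = 25.8671; 159 + 25.8671/60 = 159.4311183
  hemisphere W, so the sign is −
Point 3:
  Lat: degrees = first 2 digits = 7, minutes = 15.4445; 7 + 15.4445/60 = 7.2574083
  N → positive
  Longitude: split at 3 digits → 175° and 16.4404′; 175 + 16.4404/60 = 175.2740067
  hemisphere W, so the sign is −
Point 4:
  Latitude: 29′ + 12.2″ = 29.20333′; 42 + 29.20333/60 = 42.4867222
  N → positive
  Lon: 95° + 48/60 + 56.77/3600 = 95 + 0.800000 + 0.015769 = 95.8157694
  E → positive
Point 5:
  Latitude: degrees = first 2 digits = 65, minutes = 55.07504; 65 + 55.07504/60 = 65.9179173
  S → negative
  Lon: degrees = first 3 digits = 178, minutes = 33.21; 178 + 33.21/60 = 178.5535000
  W → negative
Point 6:
  φ: split at 2 digits → 39° and 59.37939′; 39 + 59.37939/60 = 39.9896565
  hemisphere S, so the sign is −
  Lon: split at 3 digits → 053° and 49.405′; 53 + 49.405/60 = 53.8234167
  E → positive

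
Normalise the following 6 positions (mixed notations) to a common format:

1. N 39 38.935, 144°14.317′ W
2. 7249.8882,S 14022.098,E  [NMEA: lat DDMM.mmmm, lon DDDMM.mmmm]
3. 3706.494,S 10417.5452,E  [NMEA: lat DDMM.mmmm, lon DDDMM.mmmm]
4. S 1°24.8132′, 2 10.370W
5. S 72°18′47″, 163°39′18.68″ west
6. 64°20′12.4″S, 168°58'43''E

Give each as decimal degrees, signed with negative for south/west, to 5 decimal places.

1. 39.64892, -144.23862
2. -72.83147, 140.36830
3. -37.10823, 104.29242
4. -1.41355, -2.17283
5. -72.31306, -163.65519
6. -64.33678, 168.97861

Point 1:
  Lat: 38.935′ = 0.648917°; total 39.648917
  N → positive
  λ: 144 + 14.317/60 = 144.238617
  W → negative
Point 2:
  Latitude: degrees = first 2 digits = 72, minutes = 49.8882; 72 + 49.8882/60 = 72.831470
  S → negative
  Longitude: degrees = first 3 digits = 140, minutes = 22.098; 140 + 22.098/60 = 140.368300
  E → positive
Point 3:
  φ: degrees = first 2 digits = 37, minutes = 6.494; 37 + 6.494/60 = 37.108233
  S → negative
  Lon: split at 3 digits → 104° and 17.5452′; 104 + 17.5452/60 = 104.292420
  E ⇒ keep positive
Point 4:
  Lat: 24.8132′ = 0.413553°; total 1.413553
  hemisphere S, so the sign is −
  Longitude: 2 + 10.37/60 = 2.172833
  hemisphere W, so the sign is −
Point 5:
  φ: 18′ + 47″ = 18.78333′; 72 + 18.78333/60 = 72.313056
  S → negative
  Lon: 39′ + 18.68″ = 39.31133′; 163 + 39.31133/60 = 163.655189
  W → negative
Point 6:
  Lat: 64 + 20/60 + 12.4/3600 = 64.336778
  S → negative
  λ: 168° + 58/60 + 43/3600 = 168 + 0.966667 + 0.011944 = 168.978611
  E → positive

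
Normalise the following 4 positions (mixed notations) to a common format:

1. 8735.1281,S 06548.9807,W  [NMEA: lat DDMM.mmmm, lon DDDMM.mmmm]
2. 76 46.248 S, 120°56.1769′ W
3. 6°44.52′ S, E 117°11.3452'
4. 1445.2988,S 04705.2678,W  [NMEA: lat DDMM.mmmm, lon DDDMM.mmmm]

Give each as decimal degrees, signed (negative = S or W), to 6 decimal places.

1. -87.585468, -65.816345
2. -76.770800, -120.936282
3. -6.742000, 117.189087
4. -14.754980, -47.087797

Point 1:
  Lat: split at 2 digits → 87° and 35.1281′; 87 + 35.1281/60 = 87.5854683
  S → negative
  Longitude: split at 3 digits → 065° and 48.9807′; 65 + 48.9807/60 = 65.8163450
  W ⇒ negate
Point 2:
  Latitude: 46.248′ = 0.770800°; total 76.7708000
  S → negative
  Longitude: 120 + 56.1769/60 = 120.9362817
  W ⇒ negate
Point 3:
  Lat: 44.52′ = 0.742000°; total 6.7420000
  S → negative
  λ: 11.3452′ = 0.189087°; total 117.1890867
  E ⇒ keep positive
Point 4:
  φ: degrees = first 2 digits = 14, minutes = 45.2988; 14 + 45.2988/60 = 14.7549800
  S → negative
  λ: split at 3 digits → 047° and 5.2678′; 47 + 5.2678/60 = 47.0877967
  hemisphere W, so the sign is −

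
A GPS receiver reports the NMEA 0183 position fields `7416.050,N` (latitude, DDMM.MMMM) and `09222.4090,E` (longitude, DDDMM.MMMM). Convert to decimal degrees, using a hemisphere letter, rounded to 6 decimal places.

Lat: split at 2 digits → 74° and 16.05′; 74 + 16.05/60 = 74.2675000
Longitude: split at 3 digits → 092° and 22.409′; 92 + 22.409/60 = 92.3734833

74.267500° N, 92.373483° E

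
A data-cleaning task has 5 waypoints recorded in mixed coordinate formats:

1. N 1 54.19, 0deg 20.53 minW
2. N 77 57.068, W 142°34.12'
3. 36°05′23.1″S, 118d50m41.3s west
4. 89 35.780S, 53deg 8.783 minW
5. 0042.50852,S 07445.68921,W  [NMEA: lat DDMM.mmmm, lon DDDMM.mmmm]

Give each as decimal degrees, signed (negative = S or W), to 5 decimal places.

1. 1.90317, -0.34217
2. 77.95113, -142.56867
3. -36.08975, -118.84481
4. -89.59633, -53.14638
5. -0.70848, -74.76149

Point 1:
  Latitude: 1 + 54.19/60 = 1.903167
  N → positive
  Longitude: 20.53′ = 0.342167°; total 0.342167
  W → negative
Point 2:
  φ: 57.068′ = 0.951133°; total 77.951133
  N → positive
  λ: 34.12′ = 0.568667°; total 142.568667
  W → negative
Point 3:
  Latitude: 5′ + 23.1″ = 5.38500′; 36 + 5.38500/60 = 36.089750
  hemisphere S, so the sign is −
  Lon: 50′ + 41.3″ = 50.68833′; 118 + 50.68833/60 = 118.844806
  W → negative
Point 4:
  Lat: 35.78′ = 0.596333°; total 89.596333
  S ⇒ negate
  λ: 53 + 8.783/60 = 53.146383
  W ⇒ negate
Point 5:
  Latitude: degrees = first 2 digits = 0, minutes = 42.50852; 0 + 42.50852/60 = 0.708475
  S ⇒ negate
  λ: split at 3 digits → 074° and 45.68921′; 74 + 45.68921/60 = 74.761487
  W → negative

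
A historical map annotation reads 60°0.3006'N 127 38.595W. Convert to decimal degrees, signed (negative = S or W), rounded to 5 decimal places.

Latitude: 60 + 0.3006/60 = 60.005010
N → positive
Lon: 127 + 38.595/60 = 127.643250
W ⇒ negate

60.00501, -127.64325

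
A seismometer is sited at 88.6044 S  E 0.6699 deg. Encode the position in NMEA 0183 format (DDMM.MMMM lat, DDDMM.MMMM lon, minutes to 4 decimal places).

8836.2640,S / 00040.1940,E

Latitude: minutes = (88.604400 − 88) × 60 = 36.264000
Longitude: fractional part 0.669900 → 40.194000 minutes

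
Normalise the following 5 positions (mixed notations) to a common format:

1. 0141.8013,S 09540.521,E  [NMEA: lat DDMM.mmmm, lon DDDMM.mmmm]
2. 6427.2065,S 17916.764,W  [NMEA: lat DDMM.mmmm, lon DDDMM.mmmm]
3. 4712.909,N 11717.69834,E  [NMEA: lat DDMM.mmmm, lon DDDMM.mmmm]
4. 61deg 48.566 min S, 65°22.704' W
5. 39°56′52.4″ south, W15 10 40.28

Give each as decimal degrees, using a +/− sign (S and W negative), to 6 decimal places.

Point 1:
  Lat: degrees = first 2 digits = 1, minutes = 41.8013; 1 + 41.8013/60 = 1.6966883
  S ⇒ negate
  Lon: degrees = first 3 digits = 95, minutes = 40.521; 95 + 40.521/60 = 95.6753500
  E ⇒ keep positive
Point 2:
  φ: split at 2 digits → 64° and 27.2065′; 64 + 27.2065/60 = 64.4534417
  S ⇒ negate
  λ: split at 3 digits → 179° and 16.764′; 179 + 16.764/60 = 179.2794000
  W → negative
Point 3:
  φ: degrees = first 2 digits = 47, minutes = 12.909; 47 + 12.909/60 = 47.2151500
  N → positive
  Longitude: degrees = first 3 digits = 117, minutes = 17.69834; 117 + 17.69834/60 = 117.2949723
  E ⇒ keep positive
Point 4:
  Lat: 61 + 48.566/60 = 61.8094333
  S ⇒ negate
  λ: 65 + 22.704/60 = 65.3784000
  W → negative
Point 5:
  Latitude: 39 + 56/60 + 52.4/3600 = 39.9478889
  hemisphere S, so the sign is −
  Longitude: 15° + 10/60 + 40.28/3600 = 15 + 0.166667 + 0.011189 = 15.1778556
  W ⇒ negate

1. -1.696688, 95.675350
2. -64.453442, -179.279400
3. 47.215150, 117.294972
4. -61.809433, -65.378400
5. -39.947889, -15.177856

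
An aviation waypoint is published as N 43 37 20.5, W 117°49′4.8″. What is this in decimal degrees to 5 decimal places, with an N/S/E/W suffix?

43.62236° N, 117.81800° W

φ: 43 + 37/60 + 20.5/3600 = 43.622361
Lon: 49′ + 4.8″ = 49.08000′; 117 + 49.08000/60 = 117.818000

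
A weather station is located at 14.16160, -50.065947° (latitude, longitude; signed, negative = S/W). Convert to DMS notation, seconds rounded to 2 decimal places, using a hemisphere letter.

Lat: 0.161600° → 9.69600′; 0.69600 × 60 = 41.7600″
Longitude is negative → W; |value| = 50.065947
Lon: 0.065947 × 60 = 3.95682′ → 3′, remainder × 60 = 57.4092″

14°09′41.76″ N, 50°03′57.41″ W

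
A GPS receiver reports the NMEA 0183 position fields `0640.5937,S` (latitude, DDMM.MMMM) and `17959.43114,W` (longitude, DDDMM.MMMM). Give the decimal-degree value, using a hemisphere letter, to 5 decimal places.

φ: split at 2 digits → 06° and 40.5937′; 6 + 40.5937/60 = 6.676562
λ: degrees = first 3 digits = 179, minutes = 59.43114; 179 + 59.43114/60 = 179.990519

6.67656° S, 179.99052° W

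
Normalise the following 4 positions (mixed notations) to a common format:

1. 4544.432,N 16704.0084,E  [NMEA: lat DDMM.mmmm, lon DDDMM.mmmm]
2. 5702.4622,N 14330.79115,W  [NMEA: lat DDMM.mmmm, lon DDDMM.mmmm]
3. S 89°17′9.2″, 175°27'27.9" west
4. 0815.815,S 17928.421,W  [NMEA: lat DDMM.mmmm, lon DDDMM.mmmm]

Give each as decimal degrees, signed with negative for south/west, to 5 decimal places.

Point 1:
  Latitude: degrees = first 2 digits = 45, minutes = 44.432; 45 + 44.432/60 = 45.740533
  N → positive
  Longitude: split at 3 digits → 167° and 4.0084′; 167 + 4.0084/60 = 167.066807
  E → positive
Point 2:
  Latitude: degrees = first 2 digits = 57, minutes = 2.4622; 57 + 2.4622/60 = 57.041037
  N → positive
  λ: degrees = first 3 digits = 143, minutes = 30.79115; 143 + 30.79115/60 = 143.513186
  W ⇒ negate
Point 3:
  φ: 89° + 17/60 + 9.2/3600 = 89 + 0.283333 + 0.002556 = 89.285889
  S ⇒ negate
  Lon: 27′ + 27.9″ = 27.46500′; 175 + 27.46500/60 = 175.457750
  W → negative
Point 4:
  Latitude: degrees = first 2 digits = 8, minutes = 15.815; 8 + 15.815/60 = 8.263583
  S ⇒ negate
  Longitude: split at 3 digits → 179° and 28.421′; 179 + 28.421/60 = 179.473683
  hemisphere W, so the sign is −

1. 45.74053, 167.06681
2. 57.04104, -143.51319
3. -89.28589, -175.45775
4. -8.26358, -179.47368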